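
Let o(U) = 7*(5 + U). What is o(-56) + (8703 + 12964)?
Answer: 21310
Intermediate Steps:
o(U) = 35 + 7*U
o(-56) + (8703 + 12964) = (35 + 7*(-56)) + (8703 + 12964) = (35 - 392) + 21667 = -357 + 21667 = 21310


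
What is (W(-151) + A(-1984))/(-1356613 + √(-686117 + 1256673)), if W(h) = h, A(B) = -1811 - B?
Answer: -29845486/1840398261213 - 308*√2911/1840398261213 ≈ -1.6226e-5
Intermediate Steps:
(W(-151) + A(-1984))/(-1356613 + √(-686117 + 1256673)) = (-151 + (-1811 - 1*(-1984)))/(-1356613 + √(-686117 + 1256673)) = (-151 + (-1811 + 1984))/(-1356613 + √570556) = (-151 + 173)/(-1356613 + 14*√2911) = 22/(-1356613 + 14*√2911)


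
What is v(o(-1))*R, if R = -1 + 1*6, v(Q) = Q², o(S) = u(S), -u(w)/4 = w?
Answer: 80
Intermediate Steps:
u(w) = -4*w
o(S) = -4*S
R = 5 (R = -1 + 6 = 5)
v(o(-1))*R = (-4*(-1))²*5 = 4²*5 = 16*5 = 80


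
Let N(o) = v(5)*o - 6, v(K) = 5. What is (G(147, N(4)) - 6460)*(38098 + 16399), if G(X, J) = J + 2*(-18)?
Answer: -353249554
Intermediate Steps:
N(o) = -6 + 5*o (N(o) = 5*o - 6 = -6 + 5*o)
G(X, J) = -36 + J (G(X, J) = J - 36 = -36 + J)
(G(147, N(4)) - 6460)*(38098 + 16399) = ((-36 + (-6 + 5*4)) - 6460)*(38098 + 16399) = ((-36 + (-6 + 20)) - 6460)*54497 = ((-36 + 14) - 6460)*54497 = (-22 - 6460)*54497 = -6482*54497 = -353249554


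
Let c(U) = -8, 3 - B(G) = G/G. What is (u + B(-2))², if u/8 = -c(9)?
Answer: 4356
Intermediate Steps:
B(G) = 2 (B(G) = 3 - G/G = 3 - 1*1 = 3 - 1 = 2)
u = 64 (u = 8*(-1*(-8)) = 8*8 = 64)
(u + B(-2))² = (64 + 2)² = 66² = 4356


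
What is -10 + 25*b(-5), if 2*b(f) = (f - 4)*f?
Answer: 1105/2 ≈ 552.50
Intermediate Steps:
b(f) = f*(-4 + f)/2 (b(f) = ((f - 4)*f)/2 = ((-4 + f)*f)/2 = (f*(-4 + f))/2 = f*(-4 + f)/2)
-10 + 25*b(-5) = -10 + 25*((½)*(-5)*(-4 - 5)) = -10 + 25*((½)*(-5)*(-9)) = -10 + 25*(45/2) = -10 + 1125/2 = 1105/2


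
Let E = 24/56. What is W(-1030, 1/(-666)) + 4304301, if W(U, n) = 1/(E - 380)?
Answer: 11436527750/2657 ≈ 4.3043e+6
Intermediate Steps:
E = 3/7 (E = (1/56)*24 = 3/7 ≈ 0.42857)
W(U, n) = -7/2657 (W(U, n) = 1/(3/7 - 380) = 1/(-2657/7) = -7/2657)
W(-1030, 1/(-666)) + 4304301 = -7/2657 + 4304301 = 11436527750/2657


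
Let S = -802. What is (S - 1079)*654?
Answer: -1230174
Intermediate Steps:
(S - 1079)*654 = (-802 - 1079)*654 = -1881*654 = -1230174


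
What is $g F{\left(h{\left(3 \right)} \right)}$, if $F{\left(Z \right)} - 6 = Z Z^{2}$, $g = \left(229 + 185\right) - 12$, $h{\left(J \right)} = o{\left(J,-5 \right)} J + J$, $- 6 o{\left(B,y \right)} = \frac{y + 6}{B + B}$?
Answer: $\frac{3567281}{288} \approx 12386.0$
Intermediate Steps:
$o{\left(B,y \right)} = - \frac{6 + y}{12 B}$ ($o{\left(B,y \right)} = - \frac{\left(y + 6\right) \frac{1}{B + B}}{6} = - \frac{\left(6 + y\right) \frac{1}{2 B}}{6} = - \frac{\frac{1}{2} \frac{1}{B} \left(6 + y\right)}{6} = - \frac{6 + y}{12 B}$)
$h{\left(J \right)} = - \frac{1}{12} + J$ ($h{\left(J \right)} = \frac{-6 - -5}{12 J} J + J = \frac{-6 + 5}{12 J} J + J = \frac{1}{12} \frac{1}{J} \left(-1\right) J + J = - \frac{1}{12 J} J + J = - \frac{1}{12} + J$)
$g = 402$ ($g = 414 - 12 = 402$)
$F{\left(Z \right)} = 6 + Z^{3}$ ($F{\left(Z \right)} = 6 + Z Z^{2} = 6 + Z^{3}$)
$g F{\left(h{\left(3 \right)} \right)} = 402 \left(6 + \left(- \frac{1}{12} + 3\right)^{3}\right) = 402 \left(6 + \left(\frac{35}{12}\right)^{3}\right) = 402 \left(6 + \frac{42875}{1728}\right) = 402 \cdot \frac{53243}{1728} = \frac{3567281}{288}$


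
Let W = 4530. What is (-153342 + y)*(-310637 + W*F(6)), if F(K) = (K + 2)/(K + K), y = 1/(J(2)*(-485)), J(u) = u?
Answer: 45755488141197/970 ≈ 4.7171e+10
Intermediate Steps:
y = -1/970 (y = 1/(2*(-485)) = 1/(-970) = -1/970 ≈ -0.0010309)
F(K) = (2 + K)/(2*K) (F(K) = (2 + K)/((2*K)) = (2 + K)*(1/(2*K)) = (2 + K)/(2*K))
(-153342 + y)*(-310637 + W*F(6)) = (-153342 - 1/970)*(-310637 + 4530*((½)*(2 + 6)/6)) = -148741741*(-310637 + 4530*((½)*(⅙)*8))/970 = -148741741*(-310637 + 4530*(⅔))/970 = -148741741*(-310637 + 3020)/970 = -148741741/970*(-307617) = 45755488141197/970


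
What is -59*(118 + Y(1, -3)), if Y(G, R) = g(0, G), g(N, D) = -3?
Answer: -6785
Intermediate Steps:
Y(G, R) = -3
-59*(118 + Y(1, -3)) = -59*(118 - 3) = -59*115 = -6785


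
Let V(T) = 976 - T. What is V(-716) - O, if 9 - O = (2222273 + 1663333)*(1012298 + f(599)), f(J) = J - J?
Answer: 3933391184271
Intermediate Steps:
f(J) = 0
O = -3933391182579 (O = 9 - (2222273 + 1663333)*(1012298 + 0) = 9 - 3885606*1012298 = 9 - 1*3933391182588 = 9 - 3933391182588 = -3933391182579)
V(-716) - O = (976 - 1*(-716)) - 1*(-3933391182579) = (976 + 716) + 3933391182579 = 1692 + 3933391182579 = 3933391184271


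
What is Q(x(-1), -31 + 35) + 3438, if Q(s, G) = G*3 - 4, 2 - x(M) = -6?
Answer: 3446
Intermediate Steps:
x(M) = 8 (x(M) = 2 - 1*(-6) = 2 + 6 = 8)
Q(s, G) = -4 + 3*G (Q(s, G) = 3*G - 4 = -4 + 3*G)
Q(x(-1), -31 + 35) + 3438 = (-4 + 3*(-31 + 35)) + 3438 = (-4 + 3*4) + 3438 = (-4 + 12) + 3438 = 8 + 3438 = 3446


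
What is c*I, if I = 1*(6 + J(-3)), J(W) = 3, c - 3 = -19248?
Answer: -173205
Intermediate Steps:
c = -19245 (c = 3 - 19248 = -19245)
I = 9 (I = 1*(6 + 3) = 1*9 = 9)
c*I = -19245*9 = -173205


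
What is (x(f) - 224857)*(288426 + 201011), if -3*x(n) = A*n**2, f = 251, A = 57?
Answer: -695918723812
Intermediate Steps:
x(n) = -19*n**2
(x(f) - 224857)*(288426 + 201011) = (-19*251**2 - 224857)*(288426 + 201011) = (-19*63001 - 224857)*489437 = (-1197019 - 224857)*489437 = -1421876*489437 = -695918723812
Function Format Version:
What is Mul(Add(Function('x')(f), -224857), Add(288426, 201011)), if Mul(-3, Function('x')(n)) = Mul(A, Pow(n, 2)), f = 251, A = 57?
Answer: -695918723812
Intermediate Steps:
Function('x')(n) = Mul(-19, Pow(n, 2)) (Function('x')(n) = Mul(Rational(-1, 3), Mul(57, Pow(n, 2))) = Mul(-19, Pow(n, 2)))
Mul(Add(Function('x')(f), -224857), Add(288426, 201011)) = Mul(Add(Mul(-19, Pow(251, 2)), -224857), Add(288426, 201011)) = Mul(Add(Mul(-19, 63001), -224857), 489437) = Mul(Add(-1197019, -224857), 489437) = Mul(-1421876, 489437) = -695918723812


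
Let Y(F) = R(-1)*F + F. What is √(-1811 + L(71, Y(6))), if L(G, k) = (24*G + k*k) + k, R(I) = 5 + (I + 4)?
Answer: √2863 ≈ 53.507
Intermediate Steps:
R(I) = 9 + I (R(I) = 5 + (4 + I) = 9 + I)
Y(F) = 9*F (Y(F) = (9 - 1)*F + F = 8*F + F = 9*F)
L(G, k) = k + k² + 24*G (L(G, k) = (24*G + k²) + k = (k² + 24*G) + k = k + k² + 24*G)
√(-1811 + L(71, Y(6))) = √(-1811 + (9*6 + (9*6)² + 24*71)) = √(-1811 + (54 + 54² + 1704)) = √(-1811 + (54 + 2916 + 1704)) = √(-1811 + 4674) = √2863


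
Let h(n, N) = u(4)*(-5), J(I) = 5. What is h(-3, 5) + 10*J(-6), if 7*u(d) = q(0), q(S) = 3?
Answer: 335/7 ≈ 47.857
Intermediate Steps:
u(d) = 3/7 (u(d) = (⅐)*3 = 3/7)
h(n, N) = -15/7 (h(n, N) = (3/7)*(-5) = -15/7)
h(-3, 5) + 10*J(-6) = -15/7 + 10*5 = -15/7 + 50 = 335/7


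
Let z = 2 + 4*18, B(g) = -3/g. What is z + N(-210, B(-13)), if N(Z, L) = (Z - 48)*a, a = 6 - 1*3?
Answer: -700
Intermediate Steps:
a = 3 (a = 6 - 3 = 3)
N(Z, L) = -144 + 3*Z (N(Z, L) = (Z - 48)*3 = (-48 + Z)*3 = -144 + 3*Z)
z = 74 (z = 2 + 72 = 74)
z + N(-210, B(-13)) = 74 + (-144 + 3*(-210)) = 74 + (-144 - 630) = 74 - 774 = -700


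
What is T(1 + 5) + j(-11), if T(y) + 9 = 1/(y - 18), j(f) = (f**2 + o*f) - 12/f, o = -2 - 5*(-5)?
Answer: -18479/132 ≈ -139.99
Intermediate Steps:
o = 23 (o = -2 + 25 = 23)
j(f) = f**2 - 12/f + 23*f (j(f) = (f**2 + 23*f) - 12/f = f**2 - 12/f + 23*f)
T(y) = -9 + 1/(-18 + y) (T(y) = -9 + 1/(y - 18) = -9 + 1/(-18 + y))
T(1 + 5) + j(-11) = (163 - 9*(1 + 5))/(-18 + (1 + 5)) + (-12 + (-11)**2*(23 - 11))/(-11) = (163 - 9*6)/(-18 + 6) - (-12 + 121*12)/11 = (163 - 54)/(-12) - (-12 + 1452)/11 = -1/12*109 - 1/11*1440 = -109/12 - 1440/11 = -18479/132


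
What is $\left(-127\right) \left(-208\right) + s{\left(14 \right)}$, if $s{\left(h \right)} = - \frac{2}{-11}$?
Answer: $\frac{290578}{11} \approx 26416.0$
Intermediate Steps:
$s{\left(h \right)} = \frac{2}{11}$ ($s{\left(h \right)} = \left(-2\right) \left(- \frac{1}{11}\right) = \frac{2}{11}$)
$\left(-127\right) \left(-208\right) + s{\left(14 \right)} = \left(-127\right) \left(-208\right) + \frac{2}{11} = 26416 + \frac{2}{11} = \frac{290578}{11}$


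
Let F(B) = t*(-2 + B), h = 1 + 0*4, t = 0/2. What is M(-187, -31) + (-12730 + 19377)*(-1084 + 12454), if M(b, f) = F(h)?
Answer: 75576390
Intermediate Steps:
t = 0 (t = 0*(1/2) = 0)
h = 1 (h = 1 + 0 = 1)
F(B) = 0 (F(B) = 0*(-2 + B) = 0)
M(b, f) = 0
M(-187, -31) + (-12730 + 19377)*(-1084 + 12454) = 0 + (-12730 + 19377)*(-1084 + 12454) = 0 + 6647*11370 = 0 + 75576390 = 75576390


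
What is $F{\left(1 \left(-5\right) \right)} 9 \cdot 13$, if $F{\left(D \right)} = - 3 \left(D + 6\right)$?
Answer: $-351$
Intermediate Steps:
$F{\left(D \right)} = -18 - 3 D$ ($F{\left(D \right)} = - 3 \left(6 + D\right) = -18 - 3 D$)
$F{\left(1 \left(-5\right) \right)} 9 \cdot 13 = \left(-18 - 3 \cdot 1 \left(-5\right)\right) 9 \cdot 13 = \left(-18 - -15\right) 9 \cdot 13 = \left(-18 + 15\right) 9 \cdot 13 = \left(-3\right) 9 \cdot 13 = \left(-27\right) 13 = -351$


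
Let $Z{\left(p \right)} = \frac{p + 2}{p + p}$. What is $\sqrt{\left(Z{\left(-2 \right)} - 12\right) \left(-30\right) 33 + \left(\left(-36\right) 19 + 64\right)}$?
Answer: $2 \sqrt{2815} \approx 106.11$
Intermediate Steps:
$Z{\left(p \right)} = \frac{2 + p}{2 p}$
$\sqrt{\left(Z{\left(-2 \right)} - 12\right) \left(-30\right) 33 + \left(\left(-36\right) 19 + 64\right)} = \sqrt{\left(\frac{2 - 2}{2 \left(-2\right)} - 12\right) \left(-30\right) 33 + \left(\left(-36\right) 19 + 64\right)} = \sqrt{\left(\frac{1}{2} \left(- \frac{1}{2}\right) 0 - 12\right) \left(-30\right) 33 + \left(-684 + 64\right)} = \sqrt{\left(0 - 12\right) \left(-30\right) 33 - 620} = \sqrt{\left(-12\right) \left(-30\right) 33 - 620} = \sqrt{360 \cdot 33 - 620} = \sqrt{11880 - 620} = \sqrt{11260} = 2 \sqrt{2815}$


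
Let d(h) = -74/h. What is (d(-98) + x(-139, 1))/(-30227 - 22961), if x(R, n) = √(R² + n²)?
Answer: -37/2606212 - √19322/53188 ≈ -0.0026276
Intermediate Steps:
(d(-98) + x(-139, 1))/(-30227 - 22961) = (-74/(-98) + √((-139)² + 1²))/(-30227 - 22961) = (-74*(-1/98) + √(19321 + 1))/(-53188) = (37/49 + √19322)*(-1/53188) = -37/2606212 - √19322/53188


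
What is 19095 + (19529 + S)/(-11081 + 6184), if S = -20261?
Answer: 93508947/4897 ≈ 19095.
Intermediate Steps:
19095 + (19529 + S)/(-11081 + 6184) = 19095 + (19529 - 20261)/(-11081 + 6184) = 19095 - 732/(-4897) = 19095 - 732*(-1/4897) = 19095 + 732/4897 = 93508947/4897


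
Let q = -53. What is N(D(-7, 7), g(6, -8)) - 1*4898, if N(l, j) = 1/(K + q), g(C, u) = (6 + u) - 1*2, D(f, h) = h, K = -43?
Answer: -470209/96 ≈ -4898.0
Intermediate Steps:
g(C, u) = 4 + u (g(C, u) = (6 + u) - 2 = 4 + u)
N(l, j) = -1/96 (N(l, j) = 1/(-43 - 53) = 1/(-96) = -1/96)
N(D(-7, 7), g(6, -8)) - 1*4898 = -1/96 - 1*4898 = -1/96 - 4898 = -470209/96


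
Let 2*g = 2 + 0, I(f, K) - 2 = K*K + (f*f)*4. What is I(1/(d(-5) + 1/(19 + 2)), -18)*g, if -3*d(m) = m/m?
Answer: 375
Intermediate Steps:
d(m) = -⅓ (d(m) = -m/(3*m) = -⅓*1 = -⅓)
I(f, K) = 2 + K² + 4*f² (I(f, K) = 2 + (K*K + (f*f)*4) = 2 + (K² + f²*4) = 2 + (K² + 4*f²) = 2 + K² + 4*f²)
g = 1 (g = (2 + 0)/2 = (½)*2 = 1)
I(1/(d(-5) + 1/(19 + 2)), -18)*g = (2 + (-18)² + 4*(1/(-⅓ + 1/(19 + 2)))²)*1 = (2 + 324 + 4*(1/(-⅓ + 1/21))²)*1 = (2 + 324 + 4*(1/(-2/7))²)*1 = (2 + 324 + 4*(-7/2)²)*1 = (2 + 324 + 4*(49/4))*1 = (2 + 324 + 49)*1 = 375*1 = 375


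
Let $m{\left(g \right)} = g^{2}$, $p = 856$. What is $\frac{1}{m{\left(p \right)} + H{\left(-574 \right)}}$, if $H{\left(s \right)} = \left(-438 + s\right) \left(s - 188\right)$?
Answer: $\frac{1}{1503880} \approx 6.6495 \cdot 10^{-7}$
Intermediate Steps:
$H{\left(s \right)} = \left(-438 + s\right) \left(-188 + s\right)$
$\frac{1}{m{\left(p \right)} + H{\left(-574 \right)}} = \frac{1}{856^{2} + \left(82344 + \left(-574\right)^{2} - -359324\right)} = \frac{1}{732736 + \left(82344 + 329476 + 359324\right)} = \frac{1}{732736 + 771144} = \frac{1}{1503880}$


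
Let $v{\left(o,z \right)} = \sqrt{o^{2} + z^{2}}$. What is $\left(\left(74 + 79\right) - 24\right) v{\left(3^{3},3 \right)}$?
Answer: $387 \sqrt{82} \approx 3504.4$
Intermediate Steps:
$\left(\left(74 + 79\right) - 24\right) v{\left(3^{3},3 \right)} = \left(\left(74 + 79\right) - 24\right) \sqrt{\left(3^{3}\right)^{2} + 3^{2}} = \left(153 - 24\right) \sqrt{27^{2} + 9} = 129 \sqrt{729 + 9} = 129 \sqrt{738} = 129 \cdot 3 \sqrt{82} = 387 \sqrt{82}$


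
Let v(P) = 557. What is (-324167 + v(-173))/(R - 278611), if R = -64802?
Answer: 670/711 ≈ 0.94234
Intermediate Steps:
(-324167 + v(-173))/(R - 278611) = (-324167 + 557)/(-64802 - 278611) = -323610/(-343413) = -323610*(-1/343413) = 670/711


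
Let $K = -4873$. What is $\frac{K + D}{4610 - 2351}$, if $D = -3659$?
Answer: $- \frac{948}{251} \approx -3.7769$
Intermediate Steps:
$\frac{K + D}{4610 - 2351} = \frac{-4873 - 3659}{4610 - 2351} = - \frac{8532}{2259} = \left(-8532\right) \frac{1}{2259} = - \frac{948}{251}$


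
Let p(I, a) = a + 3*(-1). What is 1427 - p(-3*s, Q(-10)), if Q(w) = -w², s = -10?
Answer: 1530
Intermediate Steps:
p(I, a) = -3 + a (p(I, a) = a - 3 = -3 + a)
1427 - p(-3*s, Q(-10)) = 1427 - (-3 - 1*(-10)²) = 1427 - (-3 - 1*100) = 1427 - (-3 - 100) = 1427 - 1*(-103) = 1427 + 103 = 1530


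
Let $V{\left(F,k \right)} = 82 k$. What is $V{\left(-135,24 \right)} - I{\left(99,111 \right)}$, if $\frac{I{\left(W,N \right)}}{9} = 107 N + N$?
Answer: $-105924$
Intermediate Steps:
$I{\left(W,N \right)} = 972 N$ ($I{\left(W,N \right)} = 9 \left(107 N + N\right) = 9 \cdot 108 N = 972 N$)
$V{\left(-135,24 \right)} - I{\left(99,111 \right)} = 82 \cdot 24 - 972 \cdot 111 = 1968 - 107892 = -105924$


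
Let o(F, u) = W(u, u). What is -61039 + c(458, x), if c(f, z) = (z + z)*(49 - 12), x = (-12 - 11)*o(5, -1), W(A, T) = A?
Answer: -59337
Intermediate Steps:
o(F, u) = u
x = 23 (x = (-12 - 11)*(-1) = -23*(-1) = 23)
c(f, z) = 74*z (c(f, z) = (2*z)*37 = 74*z)
-61039 + c(458, x) = -61039 + 74*23 = -61039 + 1702 = -59337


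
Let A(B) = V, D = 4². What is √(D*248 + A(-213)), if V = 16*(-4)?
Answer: 8*√61 ≈ 62.482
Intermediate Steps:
D = 16
V = -64
A(B) = -64
√(D*248 + A(-213)) = √(16*248 - 64) = √(3968 - 64) = √3904 = 8*√61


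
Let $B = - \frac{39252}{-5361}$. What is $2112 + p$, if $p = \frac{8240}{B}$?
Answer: $\frac{10589572}{3271} \approx 3237.4$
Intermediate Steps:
$B = \frac{13084}{1787}$ ($B = \left(-39252\right) \left(- \frac{1}{5361}\right) = \frac{13084}{1787} \approx 7.3218$)
$p = \frac{3681220}{3271}$ ($p = \frac{8240}{\frac{13084}{1787}} = 8240 \cdot \frac{1787}{13084} = \frac{3681220}{3271} \approx 1125.4$)
$2112 + p = 2112 + \frac{3681220}{3271} = \frac{10589572}{3271}$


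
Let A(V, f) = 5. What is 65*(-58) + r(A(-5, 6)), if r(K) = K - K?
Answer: -3770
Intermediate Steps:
r(K) = 0
65*(-58) + r(A(-5, 6)) = 65*(-58) + 0 = -3770 + 0 = -3770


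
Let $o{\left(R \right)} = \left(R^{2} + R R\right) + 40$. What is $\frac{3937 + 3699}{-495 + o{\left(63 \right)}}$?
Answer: $\frac{7636}{7483} \approx 1.0204$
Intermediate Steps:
$o{\left(R \right)} = 40 + 2 R^{2}$ ($o{\left(R \right)} = \left(R^{2} + R^{2}\right) + 40 = 2 R^{2} + 40 = 40 + 2 R^{2}$)
$\frac{3937 + 3699}{-495 + o{\left(63 \right)}} = \frac{3937 + 3699}{-495 + \left(40 + 2 \cdot 63^{2}\right)} = \frac{7636}{-495 + \left(40 + 2 \cdot 3969\right)} = \frac{7636}{-495 + \left(40 + 7938\right)} = \frac{7636}{-495 + 7978} = \frac{7636}{7483}$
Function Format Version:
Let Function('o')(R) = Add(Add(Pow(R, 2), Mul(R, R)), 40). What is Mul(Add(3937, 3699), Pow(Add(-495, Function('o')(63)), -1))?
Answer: Rational(7636, 7483) ≈ 1.0204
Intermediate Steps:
Function('o')(R) = Add(40, Mul(2, Pow(R, 2))) (Function('o')(R) = Add(Add(Pow(R, 2), Pow(R, 2)), 40) = Add(Mul(2, Pow(R, 2)), 40) = Add(40, Mul(2, Pow(R, 2))))
Mul(Add(3937, 3699), Pow(Add(-495, Function('o')(63)), -1)) = Mul(Add(3937, 3699), Pow(Add(-495, Add(40, Mul(2, Pow(63, 2)))), -1)) = Mul(7636, Pow(Add(-495, Add(40, Mul(2, 3969))), -1)) = Mul(7636, Pow(Add(-495, Add(40, 7938)), -1)) = Mul(7636, Pow(Add(-495, 7978), -1)) = Mul(7636, Pow(7483, -1)) = Mul(7636, Rational(1, 7483)) = Rational(7636, 7483)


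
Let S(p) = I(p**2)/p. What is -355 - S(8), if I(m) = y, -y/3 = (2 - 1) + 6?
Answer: -2819/8 ≈ -352.38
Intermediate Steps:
y = -21 (y = -3*((2 - 1) + 6) = -3*(1 + 6) = -3*7 = -21)
I(m) = -21
S(p) = -21/p
-355 - S(8) = -355 - (-21)/8 = -355 - 1*(-21/8) = -355 + 21/8 = -2819/8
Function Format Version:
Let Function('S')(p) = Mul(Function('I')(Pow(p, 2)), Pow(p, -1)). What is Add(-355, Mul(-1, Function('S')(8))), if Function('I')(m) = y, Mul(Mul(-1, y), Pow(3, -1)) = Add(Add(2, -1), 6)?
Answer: Rational(-2819, 8) ≈ -352.38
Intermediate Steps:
y = -21 (y = Mul(-3, Add(Add(2, -1), 6)) = Mul(-3, Add(1, 6)) = Mul(-3, 7) = -21)
Function('I')(m) = -21
Function('S')(p) = Mul(-21, Pow(p, -1))
Add(-355, Mul(-1, Function('S')(8))) = Add(-355, Mul(-1, Mul(-21, Pow(8, -1)))) = Add(-355, Mul(-1, Mul(-21, Rational(1, 8)))) = Add(-355, Mul(-1, Rational(-21, 8))) = Add(-355, Rational(21, 8)) = Rational(-2819, 8)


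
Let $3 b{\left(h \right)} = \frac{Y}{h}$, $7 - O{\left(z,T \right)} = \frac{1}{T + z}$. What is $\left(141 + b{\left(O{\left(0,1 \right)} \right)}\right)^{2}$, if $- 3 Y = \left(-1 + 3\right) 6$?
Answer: $\frac{1605289}{81} \approx 19818.0$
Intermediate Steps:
$O{\left(z,T \right)} = 7 - \frac{1}{T + z}$
$Y = -4$ ($Y = - \frac{\left(-1 + 3\right) 6}{3} = - \frac{2 \cdot 6}{3} = \left(- \frac{1}{3}\right) 12 = -4$)
$b{\left(h \right)} = - \frac{4}{3 h}$ ($b{\left(h \right)} = \frac{\left(-4\right) \frac{1}{h}}{3} = - \frac{4}{3 h}$)
$\left(141 + b{\left(O{\left(0,1 \right)} \right)}\right)^{2} = \left(141 - \frac{4}{3 \frac{-1 + 7 \cdot 1 + 7 \cdot 0}{1 + 0}}\right)^{2} = \left(141 - \frac{4}{3 \frac{-1 + 7 + 0}{1}}\right)^{2} = \left(141 - \frac{4}{3 \cdot 1 \cdot 6}\right)^{2} = \left(141 - \frac{4}{3 \cdot 6}\right)^{2} = \left(141 - \frac{2}{9}\right)^{2} = \left(\frac{1267}{9}\right)^{2} = \frac{1605289}{81}$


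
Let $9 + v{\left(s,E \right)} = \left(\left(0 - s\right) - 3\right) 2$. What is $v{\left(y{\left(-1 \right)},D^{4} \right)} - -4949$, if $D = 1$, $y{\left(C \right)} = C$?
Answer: $4936$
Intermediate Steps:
$v{\left(s,E \right)} = -15 - 2 s$ ($v{\left(s,E \right)} = -9 + \left(\left(0 - s\right) - 3\right) 2 = -9 + \left(- s - 3\right) 2 = -9 + \left(-3 - s\right) 2 = -9 - \left(6 + 2 s\right) = -15 - 2 s$)
$v{\left(y{\left(-1 \right)},D^{4} \right)} - -4949 = \left(-15 - -2\right) - -4949 = \left(-15 + 2\right) + 4949 = -13 + 4949 = 4936$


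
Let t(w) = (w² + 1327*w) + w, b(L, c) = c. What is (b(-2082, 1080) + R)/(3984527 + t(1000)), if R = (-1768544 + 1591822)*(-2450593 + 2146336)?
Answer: 53768906634/6312527 ≈ 8517.8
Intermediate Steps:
R = 53768905554 (R = -176722*(-304257) = 53768905554)
t(w) = w² + 1328*w
(b(-2082, 1080) + R)/(3984527 + t(1000)) = (1080 + 53768905554)/(3984527 + 1000*(1328 + 1000)) = 53768906634/(3984527 + 1000*2328) = 53768906634/(3984527 + 2328000) = 53768906634/6312527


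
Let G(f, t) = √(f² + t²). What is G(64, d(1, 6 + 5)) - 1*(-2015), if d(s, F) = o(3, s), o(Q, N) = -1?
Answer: 2015 + √4097 ≈ 2079.0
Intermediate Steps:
d(s, F) = -1
G(64, d(1, 6 + 5)) - 1*(-2015) = √(64² + (-1)²) - 1*(-2015) = √(4096 + 1) + 2015 = √4097 + 2015 = 2015 + √4097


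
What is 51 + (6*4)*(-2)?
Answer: 3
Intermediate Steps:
51 + (6*4)*(-2) = 51 + 24*(-2) = 51 - 48 = 3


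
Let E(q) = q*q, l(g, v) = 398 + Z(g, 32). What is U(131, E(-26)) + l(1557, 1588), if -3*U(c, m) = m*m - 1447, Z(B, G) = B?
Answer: -149888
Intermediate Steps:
l(g, v) = 398 + g
E(q) = q**2
U(c, m) = 1447/3 - m**2/3 (U(c, m) = -(m*m - 1447)/3 = -(m**2 - 1447)/3 = -(-1447 + m**2)/3 = 1447/3 - m**2/3)
U(131, E(-26)) + l(1557, 1588) = (1447/3 - ((-26)**2)**2/3) + (398 + 1557) = (1447/3 - 1/3*676**2) + 1955 = (1447/3 - 1/3*456976) + 1955 = (1447/3 - 456976/3) + 1955 = -151843 + 1955 = -149888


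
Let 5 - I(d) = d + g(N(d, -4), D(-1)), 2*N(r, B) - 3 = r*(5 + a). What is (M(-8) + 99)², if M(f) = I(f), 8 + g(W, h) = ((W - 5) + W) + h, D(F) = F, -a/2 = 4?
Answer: 9801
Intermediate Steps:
a = -8 (a = -2*4 = -8)
N(r, B) = 3/2 - 3*r/2 (N(r, B) = 3/2 + (r*(5 - 8))/2 = 3/2 + (r*(-3))/2 = 3/2 + (-3*r)/2 = 3/2 - 3*r/2)
g(W, h) = -13 + h + 2*W (g(W, h) = -8 + (((W - 5) + W) + h) = -8 + (((-5 + W) + W) + h) = -8 + ((-5 + 2*W) + h) = -8 + (-5 + h + 2*W) = -13 + h + 2*W)
I(d) = 16 + 2*d (I(d) = 5 - (d + (-13 - 1 + 2*(3/2 - 3*d/2))) = 5 - (d + (-13 - 1 + (3 - 3*d))) = 5 - (d + (-11 - 3*d)) = 5 - (-11 - 2*d) = 5 + (11 + 2*d) = 16 + 2*d)
M(f) = 16 + 2*f
(M(-8) + 99)² = ((16 + 2*(-8)) + 99)² = ((16 - 16) + 99)² = (0 + 99)² = 99² = 9801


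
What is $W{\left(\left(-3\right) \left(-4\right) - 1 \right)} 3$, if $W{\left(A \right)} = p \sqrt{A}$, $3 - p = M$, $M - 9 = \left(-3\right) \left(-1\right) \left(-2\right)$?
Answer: $0$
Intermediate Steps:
$M = 3$ ($M = 9 + \left(-3\right) \left(-1\right) \left(-2\right) = 9 + 3 \left(-2\right) = 9 - 6 = 3$)
$p = 0$ ($p = 3 - 3 = 0$)
$W{\left(A \right)} = 0$ ($W{\left(A \right)} = 0 \sqrt{A} = 0$)
$W{\left(\left(-3\right) \left(-4\right) - 1 \right)} 3 = 0 \cdot 3 = 0$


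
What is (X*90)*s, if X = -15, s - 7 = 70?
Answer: -103950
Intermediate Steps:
s = 77 (s = 7 + 70 = 77)
(X*90)*s = -15*90*77 = -1350*77 = -103950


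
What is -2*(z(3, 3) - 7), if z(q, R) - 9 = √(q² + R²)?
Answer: -4 - 6*√2 ≈ -12.485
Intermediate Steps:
z(q, R) = 9 + √(R² + q²) (z(q, R) = 9 + √(q² + R²) = 9 + √(R² + q²))
-2*(z(3, 3) - 7) = -2*((9 + √(3² + 3²)) - 7) = -2*((9 + √(9 + 9)) - 7) = -2*((9 + √18) - 7) = -2*((9 + 3*√2) - 7) = -2*(2 + 3*√2) = -4 - 6*√2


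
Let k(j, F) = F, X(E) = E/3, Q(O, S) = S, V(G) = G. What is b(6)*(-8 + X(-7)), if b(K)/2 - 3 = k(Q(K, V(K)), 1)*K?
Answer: -186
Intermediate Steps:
X(E) = E/3 (X(E) = E*(⅓) = E/3)
b(K) = 6 + 2*K (b(K) = 6 + 2*(1*K) = 6 + 2*K)
b(6)*(-8 + X(-7)) = (6 + 2*6)*(-8 + (⅓)*(-7)) = (6 + 12)*(-8 - 7/3) = 18*(-31/3) = -186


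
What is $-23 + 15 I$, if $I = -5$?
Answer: $-98$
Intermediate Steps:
$-23 + 15 I = -23 + 15 \left(-5\right) = -23 - 75 = -98$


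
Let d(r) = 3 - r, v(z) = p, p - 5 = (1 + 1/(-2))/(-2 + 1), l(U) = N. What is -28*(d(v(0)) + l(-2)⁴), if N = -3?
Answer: -2226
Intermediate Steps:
l(U) = -3
p = 9/2 (p = 5 + (1 + 1/(-2))/(-2 + 1) = 5 + (1 - ½)/(-1) = 5 + (½)*(-1) = 5 - ½ = 9/2 ≈ 4.5000)
v(z) = 9/2
-28*(d(v(0)) + l(-2)⁴) = -28*((3 - 1*9/2) + (-3)⁴) = -28*((3 - 9/2) + 81) = -28*(-3/2 + 81) = -28*159/2 = -2226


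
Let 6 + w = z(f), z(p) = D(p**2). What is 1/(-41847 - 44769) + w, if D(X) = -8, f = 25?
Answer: -1212625/86616 ≈ -14.000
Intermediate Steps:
z(p) = -8
w = -14 (w = -6 - 8 = -14)
1/(-41847 - 44769) + w = 1/(-41847 - 44769) - 14 = 1/(-86616) - 14 = -1/86616 - 14 = -1212625/86616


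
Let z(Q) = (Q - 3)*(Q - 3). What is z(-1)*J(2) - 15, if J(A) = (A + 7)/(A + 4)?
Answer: 9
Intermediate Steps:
z(Q) = (-3 + Q)² (z(Q) = (-3 + Q)*(-3 + Q) = (-3 + Q)²)
J(A) = (7 + A)/(4 + A)
z(-1)*J(2) - 15 = (-3 - 1)²*((7 + 2)/(4 + 2)) - 15 = (-4)²*(9/6) - 15 = 16*((⅙)*9) - 15 = 16*(3/2) - 15 = 24 - 15 = 9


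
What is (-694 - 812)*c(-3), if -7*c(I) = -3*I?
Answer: 13554/7 ≈ 1936.3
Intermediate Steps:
c(I) = 3*I/7 (c(I) = -(-3)*I/7 = 3*I/7)
(-694 - 812)*c(-3) = (-694 - 812)*((3/7)*(-3)) = -1506*(-9/7) = 13554/7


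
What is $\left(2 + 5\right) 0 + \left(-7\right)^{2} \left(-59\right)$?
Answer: $-2891$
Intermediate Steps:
$\left(2 + 5\right) 0 + \left(-7\right)^{2} \left(-59\right) = 7 \cdot 0 + 49 \left(-59\right) = 0 - 2891 = -2891$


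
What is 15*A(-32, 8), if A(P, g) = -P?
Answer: 480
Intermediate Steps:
15*A(-32, 8) = 15*(-1*(-32)) = 15*32 = 480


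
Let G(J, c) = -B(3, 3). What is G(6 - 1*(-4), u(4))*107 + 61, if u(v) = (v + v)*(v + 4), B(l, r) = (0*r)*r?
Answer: 61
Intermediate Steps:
B(l, r) = 0 (B(l, r) = 0*r = 0)
u(v) = 2*v*(4 + v) (u(v) = (2*v)*(4 + v) = 2*v*(4 + v))
G(J, c) = 0 (G(J, c) = -1*0 = 0)
G(6 - 1*(-4), u(4))*107 + 61 = 0*107 + 61 = 0 + 61 = 61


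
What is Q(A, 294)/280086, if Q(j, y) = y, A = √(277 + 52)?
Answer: 49/46681 ≈ 0.0010497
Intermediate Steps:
A = √329 ≈ 18.138
Q(A, 294)/280086 = 294/280086 = 294*(1/280086) = 49/46681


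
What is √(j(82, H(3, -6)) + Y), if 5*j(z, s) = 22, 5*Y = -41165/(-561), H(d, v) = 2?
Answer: √150087135/2805 ≈ 4.3676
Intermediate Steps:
Y = 8233/561 (Y = (-41165/(-561))/5 = (-41165*(-1/561))/5 = (⅕)*(41165/561) = 8233/561 ≈ 14.676)
j(z, s) = 22/5 (j(z, s) = (⅕)*22 = 22/5)
√(j(82, H(3, -6)) + Y) = √(22/5 + 8233/561) = √(53507/2805) = √150087135/2805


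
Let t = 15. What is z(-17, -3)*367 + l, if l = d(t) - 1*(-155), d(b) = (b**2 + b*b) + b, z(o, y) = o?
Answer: -5619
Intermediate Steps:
d(b) = b + 2*b**2 (d(b) = (b**2 + b**2) + b = 2*b**2 + b = b + 2*b**2)
l = 620 (l = 15*(1 + 2*15) - 1*(-155) = 15*(1 + 30) + 155 = 15*31 + 155 = 465 + 155 = 620)
z(-17, -3)*367 + l = -17*367 + 620 = -6239 + 620 = -5619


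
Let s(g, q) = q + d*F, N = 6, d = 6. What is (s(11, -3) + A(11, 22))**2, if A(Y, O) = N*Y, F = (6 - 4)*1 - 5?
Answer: 2025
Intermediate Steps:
F = -3 (F = 2*1 - 5 = 2 - 5 = -3)
s(g, q) = -18 + q (s(g, q) = q + 6*(-3) = q - 18 = -18 + q)
A(Y, O) = 6*Y
(s(11, -3) + A(11, 22))**2 = ((-18 - 3) + 6*11)**2 = (-21 + 66)**2 = 45**2 = 2025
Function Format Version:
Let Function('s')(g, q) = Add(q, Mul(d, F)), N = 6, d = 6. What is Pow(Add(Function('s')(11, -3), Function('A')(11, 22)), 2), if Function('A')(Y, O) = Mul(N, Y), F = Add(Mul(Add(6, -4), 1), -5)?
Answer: 2025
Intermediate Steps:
F = -3 (F = Add(Mul(2, 1), -5) = Add(2, -5) = -3)
Function('s')(g, q) = Add(-18, q) (Function('s')(g, q) = Add(q, Mul(6, -3)) = Add(q, -18) = Add(-18, q))
Function('A')(Y, O) = Mul(6, Y)
Pow(Add(Function('s')(11, -3), Function('A')(11, 22)), 2) = Pow(Add(Add(-18, -3), Mul(6, 11)), 2) = Pow(Add(-21, 66), 2) = Pow(45, 2) = 2025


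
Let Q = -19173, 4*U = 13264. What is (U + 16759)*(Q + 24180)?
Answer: 100515525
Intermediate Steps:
U = 3316 (U = (¼)*13264 = 3316)
(U + 16759)*(Q + 24180) = (3316 + 16759)*(-19173 + 24180) = 20075*5007 = 100515525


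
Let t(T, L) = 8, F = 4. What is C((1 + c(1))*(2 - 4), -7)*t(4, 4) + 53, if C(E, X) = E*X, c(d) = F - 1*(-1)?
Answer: 725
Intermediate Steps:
c(d) = 5 (c(d) = 4 - 1*(-1) = 4 + 1 = 5)
C((1 + c(1))*(2 - 4), -7)*t(4, 4) + 53 = (((1 + 5)*(2 - 4))*(-7))*8 + 53 = ((6*(-2))*(-7))*8 + 53 = -12*(-7)*8 + 53 = 84*8 + 53 = 672 + 53 = 725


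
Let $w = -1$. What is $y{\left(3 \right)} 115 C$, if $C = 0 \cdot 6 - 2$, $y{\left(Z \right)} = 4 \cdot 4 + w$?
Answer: $-3450$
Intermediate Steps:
$y{\left(Z \right)} = 15$ ($y{\left(Z \right)} = 4 \cdot 4 - 1 = 16 - 1 = 15$)
$C = -2$ ($C = 0 - 2 = -2$)
$y{\left(3 \right)} 115 C = 15 \cdot 115 \left(-2\right) = 1725 \left(-2\right) = -3450$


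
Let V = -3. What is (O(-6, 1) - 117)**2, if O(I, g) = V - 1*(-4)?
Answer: 13456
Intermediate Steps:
O(I, g) = 1 (O(I, g) = -3 - 1*(-4) = -3 + 4 = 1)
(O(-6, 1) - 117)**2 = (1 - 117)**2 = (-116)**2 = 13456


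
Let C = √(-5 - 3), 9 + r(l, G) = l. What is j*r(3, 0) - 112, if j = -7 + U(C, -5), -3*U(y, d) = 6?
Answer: -58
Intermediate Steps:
r(l, G) = -9 + l
C = 2*I*√2 (C = √(-8) = 2*I*√2 ≈ 2.8284*I)
U(y, d) = -2 (U(y, d) = -⅓*6 = -2)
j = -9 (j = -7 - 2 = -9)
j*r(3, 0) - 112 = -9*(-9 + 3) - 112 = -9*(-6) - 112 = 54 - 112 = -58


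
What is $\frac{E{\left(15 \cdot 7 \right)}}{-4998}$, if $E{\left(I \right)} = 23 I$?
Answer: $- \frac{115}{238} \approx -0.48319$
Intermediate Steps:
$\frac{E{\left(15 \cdot 7 \right)}}{-4998} = \frac{23 \cdot 15 \cdot 7}{-4998} = 23 \cdot 105 \left(- \frac{1}{4998}\right) = 2415 \left(- \frac{1}{4998}\right) = - \frac{115}{238}$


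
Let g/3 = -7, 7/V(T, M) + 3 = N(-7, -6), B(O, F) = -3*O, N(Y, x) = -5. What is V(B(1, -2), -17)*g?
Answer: 147/8 ≈ 18.375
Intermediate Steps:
V(T, M) = -7/8 (V(T, M) = 7/(-3 - 5) = 7/(-8) = 7*(-1/8) = -7/8)
g = -21 (g = 3*(-7) = -21)
V(B(1, -2), -17)*g = -7/8*(-21) = 147/8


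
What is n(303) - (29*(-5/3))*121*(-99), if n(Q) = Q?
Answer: -578682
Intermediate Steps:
n(303) - (29*(-5/3))*121*(-99) = 303 - (29*(-5/3))*121*(-99) = 303 - (-145/3*121)*(-99) = 303 - (-17545)*(-99)/3 = 303 - 1*578985 = 303 - 578985 = -578682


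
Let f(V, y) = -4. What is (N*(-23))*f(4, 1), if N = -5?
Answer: -460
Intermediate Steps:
(N*(-23))*f(4, 1) = -5*(-23)*(-4) = 115*(-4) = -460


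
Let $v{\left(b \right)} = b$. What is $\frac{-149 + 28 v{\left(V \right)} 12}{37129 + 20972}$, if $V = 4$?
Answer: $\frac{1195}{58101} \approx 0.020568$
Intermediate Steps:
$\frac{-149 + 28 v{\left(V \right)} 12}{37129 + 20972} = \frac{-149 + 28 \cdot 4 \cdot 12}{37129 + 20972} = \frac{-149 + 112 \cdot 12}{58101} = \left(-149 + 1344\right) \frac{1}{58101} = 1195 \cdot \frac{1}{58101} = \frac{1195}{58101}$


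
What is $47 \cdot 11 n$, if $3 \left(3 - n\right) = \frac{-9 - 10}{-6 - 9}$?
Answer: $\frac{59972}{45} \approx 1332.7$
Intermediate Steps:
$n = \frac{116}{45}$ ($n = 3 - \frac{\left(-9 - 10\right) \frac{1}{-6 - 9}}{3} = 3 - \frac{\left(-19\right) \frac{1}{-15}}{3} = 3 - \frac{\left(-19\right) \left(- \frac{1}{15}\right)}{3} = 3 - \frac{19}{45} = \frac{116}{45} \approx 2.5778$)
$47 \cdot 11 n = 47 \cdot 11 \cdot \frac{116}{45} = 517 \cdot \frac{116}{45} = \frac{59972}{45}$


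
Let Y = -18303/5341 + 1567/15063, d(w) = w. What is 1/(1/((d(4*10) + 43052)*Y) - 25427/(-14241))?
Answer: 55404416436984/98923010071325 ≈ 0.56008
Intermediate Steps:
Y = -267328742/80451483 (Y = -18303*1/5341 + 1567*(1/15063) = -18303/5341 + 1567/15063 = -267328742/80451483 ≈ -3.3229)
1/(1/((d(4*10) + 43052)*Y) - 25427/(-14241)) = 1/(1/((4*10 + 43052)*(-267328742/80451483)) - 25427/(-14241)) = 1/(-80451483/267328742/(40 + 43052) - 25427*(-1/14241)) = 1/(-80451483/267328742/43092 + 541/303) = 1/((1/43092)*(-80451483/267328742) + 541/303) = 1/(-3831023/548558578584 + 541/303) = 1/(98923010071325/55404416436984) = 55404416436984/98923010071325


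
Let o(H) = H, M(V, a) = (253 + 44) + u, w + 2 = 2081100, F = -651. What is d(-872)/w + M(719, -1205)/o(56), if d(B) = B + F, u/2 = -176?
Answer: -57272839/58270744 ≈ -0.98287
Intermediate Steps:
u = -352 (u = 2*(-176) = -352)
d(B) = -651 + B (d(B) = B - 651 = -651 + B)
w = 2081098 (w = -2 + 2081100 = 2081098)
M(V, a) = -55 (M(V, a) = (253 + 44) - 352 = 297 - 352 = -55)
d(-872)/w + M(719, -1205)/o(56) = (-651 - 872)/2081098 - 55/56 = -1523*1/2081098 - 55*1/56 = -1523/2081098 - 55/56 = -57272839/58270744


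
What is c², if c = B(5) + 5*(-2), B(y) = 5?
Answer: 25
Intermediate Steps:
c = -5 (c = 5 + 5*(-2) = 5 - 10 = -5)
c² = (-5)² = 25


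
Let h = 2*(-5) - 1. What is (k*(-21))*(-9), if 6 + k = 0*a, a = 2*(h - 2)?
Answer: -1134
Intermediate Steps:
h = -11 (h = -10 - 1 = -11)
a = -26 (a = 2*(-11 - 2) = 2*(-13) = -26)
k = -6 (k = -6 + 0*(-26) = -6 + 0 = -6)
(k*(-21))*(-9) = -6*(-21)*(-9) = 126*(-9) = -1134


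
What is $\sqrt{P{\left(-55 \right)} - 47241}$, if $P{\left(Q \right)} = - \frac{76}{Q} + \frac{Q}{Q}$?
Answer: $\frac{2 i \sqrt{35724205}}{55} \approx 217.34 i$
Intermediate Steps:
$P{\left(Q \right)} = 1 - \frac{76}{Q}$ ($P{\left(Q \right)} = - \frac{76}{Q} + 1 = 1 - \frac{76}{Q}$)
$\sqrt{P{\left(-55 \right)} - 47241} = \sqrt{\frac{-76 - 55}{-55} - 47241} = \sqrt{\left(- \frac{1}{55}\right) \left(-131\right) - 47241} = \sqrt{\frac{131}{55} - 47241} = \sqrt{- \frac{2598124}{55}} = \frac{2 i \sqrt{35724205}}{55}$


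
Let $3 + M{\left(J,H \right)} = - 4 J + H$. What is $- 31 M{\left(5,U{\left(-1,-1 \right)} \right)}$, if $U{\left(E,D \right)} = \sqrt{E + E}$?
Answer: $713 - 31 i \sqrt{2} \approx 713.0 - 43.841 i$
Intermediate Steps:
$U{\left(E,D \right)} = \sqrt{2} \sqrt{E}$ ($U{\left(E,D \right)} = \sqrt{2 E} = \sqrt{2} \sqrt{E}$)
$M{\left(J,H \right)} = -3 + H - 4 J$ ($M{\left(J,H \right)} = -3 + \left(- 4 J + H\right) = -3 + \left(H - 4 J\right) = -3 + H - 4 J$)
$- 31 M{\left(5,U{\left(-1,-1 \right)} \right)} = - 31 \left(-3 + \sqrt{2} \sqrt{-1} - 20\right) = - 31 \left(-3 + \sqrt{2} i - 20\right) = - 31 \left(-3 + i \sqrt{2} - 20\right) = - 31 \left(-23 + i \sqrt{2}\right) = 713 - 31 i \sqrt{2}$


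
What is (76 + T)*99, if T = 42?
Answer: 11682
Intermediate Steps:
(76 + T)*99 = (76 + 42)*99 = 118*99 = 11682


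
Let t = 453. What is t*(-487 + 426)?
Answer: -27633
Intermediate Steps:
t*(-487 + 426) = 453*(-487 + 426) = 453*(-61) = -27633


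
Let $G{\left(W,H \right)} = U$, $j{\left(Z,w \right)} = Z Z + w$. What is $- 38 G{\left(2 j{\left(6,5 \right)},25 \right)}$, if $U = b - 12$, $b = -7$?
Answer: $722$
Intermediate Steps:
$U = -19$ ($U = -7 - 12 = -19$)
$j{\left(Z,w \right)} = w + Z^{2}$ ($j{\left(Z,w \right)} = Z^{2} + w = w + Z^{2}$)
$G{\left(W,H \right)} = -19$
$- 38 G{\left(2 j{\left(6,5 \right)},25 \right)} = \left(-38\right) \left(-19\right) = 722$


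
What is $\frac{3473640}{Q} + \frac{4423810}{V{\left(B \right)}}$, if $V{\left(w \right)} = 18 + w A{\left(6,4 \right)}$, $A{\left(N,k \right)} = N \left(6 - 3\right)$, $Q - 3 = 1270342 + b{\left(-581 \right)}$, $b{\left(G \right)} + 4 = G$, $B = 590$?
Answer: $\frac{70676619599}{168846336} \approx 418.59$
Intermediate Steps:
$b{\left(G \right)} = -4 + G$
$Q = 1269760$ ($Q = 3 + \left(1270342 - 585\right) = 3 + 1269757 = 1269760$)
$A{\left(N,k \right)} = 3 N$ ($A{\left(N,k \right)} = N 3 = 3 N$)
$V{\left(w \right)} = 18 + 18 w$ ($V{\left(w \right)} = 18 + w 3 \cdot 6 = 18 + w 18 = 18 + 18 w$)
$\frac{3473640}{Q} + \frac{4423810}{V{\left(B \right)}} = \frac{3473640}{1269760} + \frac{4423810}{18 + 18 \cdot 590} = 3473640 \cdot \frac{1}{1269760} + \frac{4423810}{18 + 10620} = \frac{86841}{31744} + \frac{4423810}{10638} = \frac{86841}{31744} + 4423810 \cdot \frac{1}{10638} = \frac{86841}{31744} + \frac{2211905}{5319} = \frac{70676619599}{168846336}$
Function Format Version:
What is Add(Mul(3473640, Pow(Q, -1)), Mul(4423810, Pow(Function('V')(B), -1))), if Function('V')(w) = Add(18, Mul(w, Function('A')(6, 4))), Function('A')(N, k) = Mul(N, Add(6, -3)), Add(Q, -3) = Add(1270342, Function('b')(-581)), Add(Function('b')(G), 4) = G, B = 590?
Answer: Rational(70676619599, 168846336) ≈ 418.59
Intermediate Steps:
Function('b')(G) = Add(-4, G)
Q = 1269760 (Q = Add(3, Add(1270342, Add(-4, -581))) = Add(3, Add(1270342, -585)) = Add(3, 1269757) = 1269760)
Function('A')(N, k) = Mul(3, N) (Function('A')(N, k) = Mul(N, 3) = Mul(3, N))
Function('V')(w) = Add(18, Mul(18, w)) (Function('V')(w) = Add(18, Mul(w, Mul(3, 6))) = Add(18, Mul(w, 18)) = Add(18, Mul(18, w)))
Add(Mul(3473640, Pow(Q, -1)), Mul(4423810, Pow(Function('V')(B), -1))) = Add(Mul(3473640, Pow(1269760, -1)), Mul(4423810, Pow(Add(18, Mul(18, 590)), -1))) = Add(Mul(3473640, Rational(1, 1269760)), Mul(4423810, Pow(Add(18, 10620), -1))) = Add(Rational(86841, 31744), Mul(4423810, Pow(10638, -1))) = Add(Rational(86841, 31744), Mul(4423810, Rational(1, 10638))) = Add(Rational(86841, 31744), Rational(2211905, 5319)) = Rational(70676619599, 168846336)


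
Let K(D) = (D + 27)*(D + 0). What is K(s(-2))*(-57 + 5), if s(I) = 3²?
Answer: -16848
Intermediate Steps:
s(I) = 9
K(D) = D*(27 + D) (K(D) = (27 + D)*D = D*(27 + D))
K(s(-2))*(-57 + 5) = (9*(27 + 9))*(-57 + 5) = (9*36)*(-52) = 324*(-52) = -16848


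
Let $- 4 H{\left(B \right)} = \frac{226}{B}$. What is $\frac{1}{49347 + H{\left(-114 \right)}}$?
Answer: $\frac{228}{11251229} \approx 2.0264 \cdot 10^{-5}$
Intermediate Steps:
$H{\left(B \right)} = - \frac{113}{2 B}$ ($H{\left(B \right)} = - \frac{226 \frac{1}{B}}{4} = - \frac{113}{2 B}$)
$\frac{1}{49347 + H{\left(-114 \right)}} = \frac{1}{49347 - \frac{113}{2 \left(-114\right)}} = \frac{1}{49347 - - \frac{113}{228}} = \frac{1}{49347 + \frac{113}{228}} = \frac{1}{\frac{11251229}{228}} = \frac{228}{11251229}$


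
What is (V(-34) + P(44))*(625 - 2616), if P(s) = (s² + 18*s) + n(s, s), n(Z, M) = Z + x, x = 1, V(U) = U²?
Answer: -7822639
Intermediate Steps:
n(Z, M) = 1 + Z (n(Z, M) = Z + 1 = 1 + Z)
P(s) = 1 + s² + 19*s (P(s) = (s² + 18*s) + (1 + s) = 1 + s² + 19*s)
(V(-34) + P(44))*(625 - 2616) = ((-34)² + (1 + 44² + 19*44))*(625 - 2616) = (1156 + (1 + 1936 + 836))*(-1991) = (1156 + 2773)*(-1991) = 3929*(-1991) = -7822639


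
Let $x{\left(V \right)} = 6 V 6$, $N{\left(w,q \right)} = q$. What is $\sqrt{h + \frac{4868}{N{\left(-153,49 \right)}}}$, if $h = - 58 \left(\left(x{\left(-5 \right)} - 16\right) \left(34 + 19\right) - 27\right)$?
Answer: $\frac{\sqrt{29604298}}{7} \approx 777.28$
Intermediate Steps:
$x{\left(V \right)} = 36 V$
$h = 604070$ ($h = - 58 \left(\left(36 \left(-5\right) - 16\right) \left(34 + 19\right) - 27\right) = - 58 \left(\left(-180 - 16\right) 53 - 27\right) = - 58 \left(\left(-196\right) 53 - 27\right) = - 58 \left(-10388 - 27\right) = \left(-58\right) \left(-10415\right) = 604070$)
$\sqrt{h + \frac{4868}{N{\left(-153,49 \right)}}} = \sqrt{604070 + \frac{4868}{49}} = \sqrt{\frac{29604298}{49}} = \frac{\sqrt{29604298}}{7}$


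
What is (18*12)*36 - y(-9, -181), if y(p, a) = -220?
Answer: 7996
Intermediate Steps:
(18*12)*36 - y(-9, -181) = (18*12)*36 - 1*(-220) = 216*36 + 220 = 7776 + 220 = 7996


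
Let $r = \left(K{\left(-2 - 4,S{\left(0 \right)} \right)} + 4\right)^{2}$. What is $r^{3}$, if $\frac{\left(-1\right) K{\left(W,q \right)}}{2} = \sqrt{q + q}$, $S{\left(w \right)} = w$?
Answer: $4096$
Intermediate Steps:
$K{\left(W,q \right)} = - 2 \sqrt{2} \sqrt{q}$ ($K{\left(W,q \right)} = - 2 \sqrt{q + q} = - 2 \sqrt{2 q} = - 2 \sqrt{2} \sqrt{q}$)
$r = 16$ ($r = \left(- 2 \sqrt{2} \sqrt{0} + 4\right)^{2} = \left(\left(-2\right) \sqrt{2} \cdot 0 + 4\right)^{2} = \left(0 + 4\right)^{2} = 4^{2} = 16$)
$r^{3} = 16^{3} = 4096$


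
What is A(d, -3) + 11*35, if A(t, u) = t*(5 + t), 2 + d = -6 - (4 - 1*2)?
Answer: 435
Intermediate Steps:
d = -10 (d = -2 + (-6 - (4 - 1*2)) = -2 + (-6 - (4 - 2)) = -2 + (-6 - 1*2) = -2 + (-6 - 2) = -2 - 8 = -10)
A(d, -3) + 11*35 = -10*(5 - 10) + 11*35 = -10*(-5) + 385 = 50 + 385 = 435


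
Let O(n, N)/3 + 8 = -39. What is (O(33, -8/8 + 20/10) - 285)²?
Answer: 181476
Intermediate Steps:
O(n, N) = -141 (O(n, N) = -24 + 3*(-39) = -24 - 117 = -141)
(O(33, -8/8 + 20/10) - 285)² = (-141 - 285)² = (-426)² = 181476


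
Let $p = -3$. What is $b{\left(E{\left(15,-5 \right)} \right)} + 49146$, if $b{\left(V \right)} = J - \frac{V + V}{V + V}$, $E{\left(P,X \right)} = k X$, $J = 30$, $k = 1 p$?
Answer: $49175$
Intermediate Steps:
$k = -3$ ($k = 1 \left(-3\right) = -3$)
$E{\left(P,X \right)} = - 3 X$
$b{\left(V \right)} = 29$ ($b{\left(V \right)} = 30 - \frac{V + V}{V + V} = 30 - \frac{2 V}{2 V} = 30 - 2 V \frac{1}{2 V} = 30 - 1 = 29$)
$b{\left(E{\left(15,-5 \right)} \right)} + 49146 = 29 + 49146 = 49175$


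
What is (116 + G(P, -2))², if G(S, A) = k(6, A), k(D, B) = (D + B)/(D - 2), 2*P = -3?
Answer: 13689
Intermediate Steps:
P = -3/2 (P = (½)*(-3) = -3/2 ≈ -1.5000)
k(D, B) = (B + D)/(-2 + D)
G(S, A) = 3/2 + A/4 (G(S, A) = (A + 6)/(-2 + 6) = (6 + A)/4 = 3/2 + A/4)
(116 + G(P, -2))² = (116 + (3/2 + (¼)*(-2)))² = (116 + (3/2 - ½))² = (116 + 1)² = 117² = 13689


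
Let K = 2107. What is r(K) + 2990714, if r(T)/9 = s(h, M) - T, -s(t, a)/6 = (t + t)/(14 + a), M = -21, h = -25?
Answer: 20799557/7 ≈ 2.9714e+6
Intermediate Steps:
s(t, a) = -12*t/(14 + a) (s(t, a) = -6*(t + t)/(14 + a) = -6*2*t/(14 + a) = -12*t/(14 + a))
r(T) = -2700/7 - 9*T (r(T) = 9*(-12*(-25)/(14 - 21) - T) = 9*(-12*(-25)/(-7) - T) = 9*(-12*(-25)*(-⅐) - T) = 9*(-300/7 - T) = -2700/7 - 9*T)
r(K) + 2990714 = (-2700/7 - 9*2107) + 2990714 = (-2700/7 - 18963) + 2990714 = -135441/7 + 2990714 = 20799557/7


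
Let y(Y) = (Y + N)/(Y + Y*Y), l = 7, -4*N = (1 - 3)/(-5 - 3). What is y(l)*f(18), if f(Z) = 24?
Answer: 333/112 ≈ 2.9732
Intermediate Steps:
N = -1/16 (N = -(1 - 3)/(4*(-5 - 3)) = -(-1)/(2*(-8)) = -(-1)*(-1)/(2*8) = -¼*¼ = -1/16 ≈ -0.062500)
y(Y) = (-1/16 + Y)/(Y + Y²) (y(Y) = (Y - 1/16)/(Y + Y*Y) = (-1/16 + Y)/(Y + Y²))
y(l)*f(18) = ((-1/16 + 7)/(7*(1 + 7)))*24 = ((⅐)*(111/16)/8)*24 = ((⅐)*(⅛)*(111/16))*24 = (111/896)*24 = 333/112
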